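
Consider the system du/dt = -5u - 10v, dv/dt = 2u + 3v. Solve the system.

u(t) = C_1e^(-t)sin(2t) + 2C_1e^(-t)cos(2t) + 2C_2e^(-t)sin(2t) - C_2e^(-t)cos(2t), v(t) = -C_1e^(-t)cos(2t) - C_2e^(-t)sin(2t)

Coefficient matrix A = [[-5, -10], [2, 3]].
Characteristic polynomial det(A - λI) = λ^2 + 2λ + 5 = 0.
Eigenvalues λ = -1 ± 2i (complex conjugate pair).
For λ=-1+2i: an eigenvector is (2,-1) - i(1,0) = (2 - i, -1).
A real fundamental pair from Re and Im of e^((-1+2i)t)v: X_1 = e^(-t)(cos(2t)·(2,-1) + sin(2t)·(1,0)), X_2 = e^(-t)(sin(2t)·(2,-1) - cos(2t)·(1,0)).
General solution: C_1X_1 + C_2X_2.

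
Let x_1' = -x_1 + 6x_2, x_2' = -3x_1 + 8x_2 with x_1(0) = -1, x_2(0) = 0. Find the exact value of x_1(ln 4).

A = [[-1,6],[-3,8]]; eigenvalues λ = 5, 2.
Eigenvectors: (1,1) for λ=5, (-2,-1) for λ=2.
From the initial condition, c_1 = 1, c_2 = 1.
x_1(ln 4) = (1)(4^5)(1) + (1)(4^2)(-2) = 992.

992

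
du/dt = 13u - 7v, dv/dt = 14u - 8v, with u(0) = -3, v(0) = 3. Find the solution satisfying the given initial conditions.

Coefficient matrix A = [[13, -7], [14, -8]].
Characteristic polynomial det(A - λI) = λ^2 - 5λ - 6 = 0.
Eigenvalues λ = 6, -1.
For λ=6: (A-λI) row 1 is [7, -7], so an eigenvector is (1, 1).
For λ=-1: (A-λI) row 1 is [14, -7], so an eigenvector is (1, 2).
General solution: C_1e^(6t)(1,1) + C_2e^(-t)(1,2).
Applying u(0)=-3, v(0)=3 gives C_1=-9, C_2=6.

u(t) = -9e^(6t) + 6e^(-t), v(t) = -9e^(6t) + 12e^(-t)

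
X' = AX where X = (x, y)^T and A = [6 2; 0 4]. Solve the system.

Coefficient matrix A = [[6, 2], [0, 4]].
Characteristic polynomial det(A - λI) = λ^2 - 10λ + 24 = 0.
Eigenvalues λ = 4, 6.
For λ=4: (A-λI) row 1 is [2, 2], so an eigenvector is (1, -1).
For λ=6: (A-λI) row 1 is [0, 2], so an eigenvector is (-1, 0).
General solution: c_1e^(4t)(1,-1) + c_2e^(6t)(-1,0).

x(t) = c_1e^(4t) - c_2e^(6t), y(t) = -c_1e^(4t)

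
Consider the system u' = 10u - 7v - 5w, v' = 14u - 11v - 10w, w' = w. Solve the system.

Coefficient matrix A = [[10, -7, -5], [14, -11, -10], [0, 0, 1]].
det(A - λI) = 0 gives eigenvalues λ = -4, 3, 1.
For λ=-4: eigenvector (1,2,0).
For λ=3: eigenvector (-1,-1,0).
For λ=1: eigenvector (-1,-2,1).
General solution: c_1e^(-4t)(1,2,0) + c_2e^(3t)(-1,-1,0) + c_3e^(t)(-1,-2,1).

u(t) = c_1e^(-4t) - c_2e^(3t) - c_3e^(t), v(t) = 2c_1e^(-4t) - c_2e^(3t) - 2c_3e^(t), w(t) = c_3e^(t)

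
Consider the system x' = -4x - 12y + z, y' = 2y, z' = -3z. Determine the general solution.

Coefficient matrix A = [[-4, -12, 1], [0, 2, 0], [0, 0, -3]].
det(A - λI) = 0 gives eigenvalues λ = -4, 2, -3.
For λ=-4: eigenvector (1,0,0).
For λ=2: eigenvector (-2,1,0).
For λ=-3: eigenvector (1,0,1).
General solution: C_1e^(-4t)(1,0,0) + C_2e^(2t)(-2,1,0) + C_3e^(-3t)(1,0,1).

x(t) = C_1e^(-4t) - 2C_2e^(2t) + C_3e^(-3t), y(t) = C_2e^(2t), z(t) = C_3e^(-3t)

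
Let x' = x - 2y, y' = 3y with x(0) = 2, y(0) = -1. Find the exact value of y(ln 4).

A = [[1,-2],[0,3]]; eigenvalues λ = 1, 3.
Eigenvectors: (-1,0) for λ=1, (-1,1) for λ=3.
From the initial condition, c_1 = -1, c_2 = -1.
y(ln 4) = (-1)(4^1)(0) + (-1)(4^3)(1) = -64.

-64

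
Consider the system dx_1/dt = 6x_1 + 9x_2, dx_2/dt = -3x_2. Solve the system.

Coefficient matrix A = [[6, 9], [0, -3]].
Characteristic polynomial det(A - λI) = λ^2 - 3λ - 18 = 0.
Eigenvalues λ = 6, -3.
For λ=6: (A-λI) row 1 is [0, 9], so an eigenvector is (1, 0).
For λ=-3: (A-λI) row 1 is [9, 9], so an eigenvector is (1, -1).
General solution: K_1e^(6t)(1,0) + K_2e^(-3t)(1,-1).

x_1(t) = K_1e^(6t) + K_2e^(-3t), x_2(t) = -K_2e^(-3t)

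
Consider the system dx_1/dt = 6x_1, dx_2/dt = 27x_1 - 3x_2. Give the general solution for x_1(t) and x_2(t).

Coefficient matrix A = [[6, 0], [27, -3]].
Characteristic polynomial det(A - λI) = λ^2 - 3λ - 18 = 0.
Eigenvalues λ = -3, 6.
For λ=-3: (A-λI) row 1 is [9, 0], so an eigenvector is (0, 1).
For λ=6: (A-λI) row 2 is [27, -9], so an eigenvector is (-1, -3).
General solution: C_1e^(-3t)(0,1) + C_2e^(6t)(-1,-3).

x_1(t) = -C_2e^(6t), x_2(t) = C_1e^(-3t) - 3C_2e^(6t)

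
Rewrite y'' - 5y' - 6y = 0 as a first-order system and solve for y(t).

y(t) = C_1e^(-t) + C_2e^(6t)

Let x_1 = y, x_2 = y'. Then x_1' = x_2 and x_2' = 6x_1 + 5x_2.
A = [[0,1],[6,5]]; det(A-λI) = λ^2 - 5λ - 6.
Eigenvalues λ = -1, 6 with eigenvectors (1,-1), (1,6).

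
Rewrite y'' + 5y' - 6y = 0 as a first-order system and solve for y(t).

Let x_1 = y, x_2 = y'. Then x_1' = x_2 and x_2' = 6x_1 - 5x_2.
A = [[0,1],[6,-5]]; det(A-λI) = λ^2 + 5λ - 6.
Eigenvalues λ = -6, 1 with eigenvectors (1,-6), (1,1).

y(t) = C_1e^(-6t) + C_2e^(t)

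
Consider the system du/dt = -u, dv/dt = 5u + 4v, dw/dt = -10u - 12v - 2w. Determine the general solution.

Coefficient matrix A = [[-1, 0, 0], [5, 4, 0], [-10, -12, -2]].
det(A - λI) = 0 gives eigenvalues λ = -1, 4, -2.
For λ=-1: eigenvector (1,-1,2).
For λ=4: eigenvector (0,1,-2).
For λ=-2: eigenvector (0,0,1).
General solution: K_1e^(-t)(1,-1,2) + K_2e^(4t)(0,1,-2) + K_3e^(-2t)(0,0,1).

u(t) = K_1e^(-t), v(t) = -K_1e^(-t) + K_2e^(4t), w(t) = 2K_1e^(-t) - 2K_2e^(4t) + K_3e^(-2t)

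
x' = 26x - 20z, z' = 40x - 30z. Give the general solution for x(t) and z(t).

x(t) = K_1e^(-2t)sin(4t) - 2K_1e^(-2t)cos(4t) - 2K_2e^(-2t)sin(4t) - K_2e^(-2t)cos(4t), z(t) = K_1e^(-2t)sin(4t) - 3K_1e^(-2t)cos(4t) - 3K_2e^(-2t)sin(4t) - K_2e^(-2t)cos(4t)

Coefficient matrix A = [[26, -20], [40, -30]].
Characteristic polynomial det(A - λI) = λ^2 + 4λ + 20 = 0.
Eigenvalues λ = -2 ± 4i (complex conjugate pair).
For λ=-2+4i: an eigenvector is (-2,-3) - i(1,1) = (-2 - i, -3 - i).
A real fundamental pair from Re and Im of e^((-2+4i)t)v: X_1 = e^(-2t)(cos(4t)·(-2,-3) + sin(4t)·(1,1)), X_2 = e^(-2t)(sin(4t)·(-2,-3) - cos(4t)·(1,1)).
General solution: K_1X_1 + K_2X_2.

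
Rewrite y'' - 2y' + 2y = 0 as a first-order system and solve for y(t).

Let x_1 = y, x_2 = y'. Then x_1' = x_2 and x_2' = -2x_1 + 2x_2.
A = [[0,1],[-2,2]]; det(A-λI) = λ^2 - 2λ + 2.
Eigenvalues λ = 1 ± i.

y(t) = c_1e^(t)cos(t) + c_2e^(t)sin(t)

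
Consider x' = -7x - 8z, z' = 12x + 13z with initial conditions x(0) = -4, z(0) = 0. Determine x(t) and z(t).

x(t) = 8e^(5t) - 12e^(t), z(t) = -12e^(5t) + 12e^(t)

Coefficient matrix A = [[-7, -8], [12, 13]].
Characteristic polynomial det(A - λI) = λ^2 - 6λ + 5 = 0.
Eigenvalues λ = 1, 5.
For λ=1: (A-λI) row 1 is [-8, -8], so an eigenvector is (-1, 1).
For λ=5: (A-λI) row 1 is [-12, -8], so an eigenvector is (2, -3).
General solution: C_1e^(t)(-1,1) + C_2e^(5t)(2,-3).
Applying x(0)=-4, z(0)=0 gives C_1=12, C_2=4.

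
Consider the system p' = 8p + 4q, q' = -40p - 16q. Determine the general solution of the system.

Coefficient matrix A = [[8, 4], [-40, -16]].
Characteristic polynomial det(A - λI) = λ^2 + 8λ + 32 = 0.
Eigenvalues λ = -4 ± 4i (complex conjugate pair).
For λ=-4+4i: an eigenvector is (0,1) - i(1,-3) = (0 - i, 1 + 3i).
A real fundamental pair from Re and Im of e^((-4+4i)t)v: X_1 = e^(-4t)(cos(4t)·(0,1) + sin(4t)·(1,-3)), X_2 = e^(-4t)(sin(4t)·(0,1) - cos(4t)·(1,-3)).
General solution: K_1X_1 + K_2X_2.

p(t) = K_1e^(-4t)sin(4t) - K_2e^(-4t)cos(4t), q(t) = -3K_1e^(-4t)sin(4t) + K_1e^(-4t)cos(4t) + K_2e^(-4t)sin(4t) + 3K_2e^(-4t)cos(4t)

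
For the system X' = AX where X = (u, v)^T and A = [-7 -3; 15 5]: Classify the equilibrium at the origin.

A = [[-7,-3],[15,5]]; det(A-λI) = λ^2 + 2λ + 10.
λ = -1 ± 3i: negative real part.

stable spiral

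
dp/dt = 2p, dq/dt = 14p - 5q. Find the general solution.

Coefficient matrix A = [[2, 0], [14, -5]].
Characteristic polynomial det(A - λI) = λ^2 + 3λ - 10 = 0.
Eigenvalues λ = 2, -5.
For λ=2: (A-λI) row 2 is [14, -7], so an eigenvector is (-1, -2).
For λ=-5: (A-λI) row 1 is [7, 0], so an eigenvector is (0, 1).
General solution: c_1e^(2t)(-1,-2) + c_2e^(-5t)(0,1).

p(t) = -c_1e^(2t), q(t) = -2c_1e^(2t) + c_2e^(-5t)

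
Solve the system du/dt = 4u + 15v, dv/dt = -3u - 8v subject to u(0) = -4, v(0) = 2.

u(t) = 2e^(-2t)sin(3t) - 4e^(-2t)cos(3t), v(t) = 2e^(-2t)cos(3t)

Coefficient matrix A = [[4, 15], [-3, -8]].
Characteristic polynomial det(A - λI) = λ^2 + 4λ + 13 = 0.
Eigenvalues λ = -2 ± 3i (complex conjugate pair).
For λ=-2+3i: an eigenvector is (-2,1) - i(1,0) = (-2 - i, 1).
A real fundamental pair from Re and Im of e^((-2+3i)t)v: X_1 = e^(-2t)(cos(3t)·(-2,1) + sin(3t)·(1,0)), X_2 = e^(-2t)(sin(3t)·(-2,1) - cos(3t)·(1,0)).
General solution: K_1X_1 + K_2X_2.
Applying u(0)=-4, v(0)=2 gives K_1=2, K_2=0.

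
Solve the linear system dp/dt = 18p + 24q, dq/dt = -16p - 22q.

Coefficient matrix A = [[18, 24], [-16, -22]].
Characteristic polynomial det(A - λI) = λ^2 + 4λ - 12 = 0.
Eigenvalues λ = 2, -6.
For λ=2: (A-λI) row 1 is [16, 24], so an eigenvector is (3, -2).
For λ=-6: (A-λI) row 1 is [24, 24], so an eigenvector is (-1, 1).
General solution: K_1e^(2t)(3,-2) + K_2e^(-6t)(-1,1).

p(t) = 3K_1e^(2t) - K_2e^(-6t), q(t) = -2K_1e^(2t) + K_2e^(-6t)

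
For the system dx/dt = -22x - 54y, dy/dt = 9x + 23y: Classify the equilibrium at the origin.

saddle

A = [[-22,-54],[9,23]]; det(A-λI) = λ^2 - λ - 20.
λ = 5, -4: opposite signs.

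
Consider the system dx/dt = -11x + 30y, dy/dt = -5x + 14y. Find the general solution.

Coefficient matrix A = [[-11, 30], [-5, 14]].
Characteristic polynomial det(A - λI) = λ^2 - 3λ - 4 = 0.
Eigenvalues λ = -1, 4.
For λ=-1: (A-λI) row 1 is [-10, 30], so an eigenvector is (3, 1).
For λ=4: (A-λI) row 1 is [-15, 30], so an eigenvector is (-2, -1).
General solution: C_1e^(-t)(3,1) + C_2e^(4t)(-2,-1).

x(t) = 3C_1e^(-t) - 2C_2e^(4t), y(t) = C_1e^(-t) - C_2e^(4t)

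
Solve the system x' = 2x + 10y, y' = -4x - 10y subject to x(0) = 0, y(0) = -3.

Coefficient matrix A = [[2, 10], [-4, -10]].
Characteristic polynomial det(A - λI) = λ^2 + 8λ + 20 = 0.
Eigenvalues λ = -4 ± 2i (complex conjugate pair).
For λ=-4+2i: an eigenvector is (2,-1) - i(1,-1) = (2 - i, -1 + i).
A real fundamental pair from Re and Im of e^((-4+2i)t)v: X_1 = e^(-4t)(cos(2t)·(2,-1) + sin(2t)·(1,-1)), X_2 = e^(-4t)(sin(2t)·(2,-1) - cos(2t)·(1,-1)).
General solution: K_1X_1 + K_2X_2.
Applying x(0)=0, y(0)=-3 gives K_1=-3, K_2=-6.

x(t) = -15e^(-4t)sin(2t), y(t) = 9e^(-4t)sin(2t) - 3e^(-4t)cos(2t)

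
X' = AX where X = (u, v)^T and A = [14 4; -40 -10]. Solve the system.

Coefficient matrix A = [[14, 4], [-40, -10]].
Characteristic polynomial det(A - λI) = λ^2 - 4λ + 20 = 0.
Eigenvalues λ = 2 ± 4i (complex conjugate pair).
For λ=2+4i: an eigenvector is (-1,3) - i(0,1) = (-1, 3 - i).
A real fundamental pair from Re and Im of e^((2+4i)t)v: X_1 = e^(2t)(cos(4t)·(-1,3) + sin(4t)·(0,1)), X_2 = e^(2t)(sin(4t)·(-1,3) - cos(4t)·(0,1)).
General solution: K_1X_1 + K_2X_2.

u(t) = -K_1e^(2t)cos(4t) - K_2e^(2t)sin(4t), v(t) = K_1e^(2t)sin(4t) + 3K_1e^(2t)cos(4t) + 3K_2e^(2t)sin(4t) - K_2e^(2t)cos(4t)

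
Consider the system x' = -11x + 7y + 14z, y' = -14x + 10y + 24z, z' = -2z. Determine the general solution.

x(t) = K_1e^(-4t) + K_2e^(3t), y(t) = K_1e^(-4t) + 2K_2e^(3t) - 2K_3e^(-2t), z(t) = K_3e^(-2t)

Coefficient matrix A = [[-11, 7, 14], [-14, 10, 24], [0, 0, -2]].
det(A - λI) = 0 gives eigenvalues λ = -4, 3, -2.
For λ=-4: eigenvector (1,1,0).
For λ=3: eigenvector (1,2,0).
For λ=-2: eigenvector (0,-2,1).
General solution: K_1e^(-4t)(1,1,0) + K_2e^(3t)(1,2,0) + K_3e^(-2t)(0,-2,1).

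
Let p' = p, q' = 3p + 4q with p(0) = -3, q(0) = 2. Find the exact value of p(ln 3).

A = [[1,0],[3,4]]; eigenvalues λ = 4, 1.
Eigenvectors: (0,1) for λ=4, (1,-1) for λ=1.
From the initial condition, c_1 = -1, c_2 = -3.
p(ln 3) = (-1)(3^4)(0) + (-3)(3^1)(1) = -9.

-9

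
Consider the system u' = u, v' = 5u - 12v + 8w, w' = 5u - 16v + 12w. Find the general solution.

Coefficient matrix A = [[1, 0, 0], [5, -12, 8], [5, -16, 12]].
det(A - λI) = 0 gives eigenvalues λ = -4, 1, 4.
For λ=-4: eigenvector (0,1,1).
For λ=1: eigenvector (1,1,1).
For λ=4: eigenvector (0,1,2).
General solution: K_1e^(-4t)(0,1,1) + K_2e^(t)(1,1,1) + K_3e^(4t)(0,1,2).

u(t) = K_2e^(t), v(t) = K_1e^(-4t) + K_2e^(t) + K_3e^(4t), w(t) = K_1e^(-4t) + K_2e^(t) + 2K_3e^(4t)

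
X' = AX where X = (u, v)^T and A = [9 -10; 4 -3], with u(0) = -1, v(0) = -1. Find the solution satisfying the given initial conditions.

Coefficient matrix A = [[9, -10], [4, -3]].
Characteristic polynomial det(A - λI) = λ^2 - 6λ + 13 = 0.
Eigenvalues λ = 3 ± 2i (complex conjugate pair).
For λ=3+2i: an eigenvector is (-1,-1) - i(2,1) = (-1 - 2i, -1 - i).
A real fundamental pair from Re and Im of e^((3+2i)t)v: X_1 = e^(3t)(cos(2t)·(-1,-1) + sin(2t)·(2,1)), X_2 = e^(3t)(sin(2t)·(-1,-1) - cos(2t)·(2,1)).
General solution: K_1X_1 + K_2X_2.
Applying u(0)=-1, v(0)=-1 gives K_1=1, K_2=0.

u(t) = 2e^(3t)sin(2t) - e^(3t)cos(2t), v(t) = e^(3t)sin(2t) - e^(3t)cos(2t)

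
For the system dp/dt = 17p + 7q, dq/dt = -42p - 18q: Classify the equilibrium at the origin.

A = [[17,7],[-42,-18]]; det(A-λI) = λ^2 + λ - 12.
λ = 3, -4: opposite signs.

saddle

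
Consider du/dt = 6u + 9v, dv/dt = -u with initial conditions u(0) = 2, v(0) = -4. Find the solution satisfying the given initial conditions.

Coefficient matrix A = [[6, 9], [-1, 0]].
Characteristic polynomial det(A - λI) = λ^2 - 6λ + 9 = 0.
Single eigenvalue λ = 3 with algebraic multiplicity 2.
Eigenvector v = (3,-1); generalized eigenvector w with (A-λI)w=v is (-2,1).
General solution: e^(3t)[c_1·v + c_2·(t·v + w)].
Applying u(0)=2, v(0)=-4 gives c_1=-6, c_2=-10.

u(t) = -30te^(3t) + 2e^(3t), v(t) = 10te^(3t) - 4e^(3t)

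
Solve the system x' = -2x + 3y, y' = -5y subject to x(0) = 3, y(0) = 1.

x(t) = 4e^(-2t) - e^(-5t), y(t) = e^(-5t)

Coefficient matrix A = [[-2, 3], [0, -5]].
Characteristic polynomial det(A - λI) = λ^2 + 7λ + 10 = 0.
Eigenvalues λ = -5, -2.
For λ=-5: (A-λI) row 1 is [3, 3], so an eigenvector is (-1, 1).
For λ=-2: (A-λI) row 1 is [0, 3], so an eigenvector is (1, 0).
General solution: c_1e^(-5t)(-1,1) + c_2e^(-2t)(1,0).
Applying x(0)=3, y(0)=1 gives c_1=1, c_2=4.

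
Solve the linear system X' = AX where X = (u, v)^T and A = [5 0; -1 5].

u(t) = -K_2e^(5t), v(t) = K_1e^(5t) + K_2te^(5t)

Coefficient matrix A = [[5, 0], [-1, 5]].
Characteristic polynomial det(A - λI) = λ^2 - 10λ + 25 = 0.
Single eigenvalue λ = 5 with algebraic multiplicity 2.
Eigenvector v = (0,1); generalized eigenvector w with (A-λI)w=v is (-1,0).
General solution: e^(5t)[K_1·v + K_2·(t·v + w)].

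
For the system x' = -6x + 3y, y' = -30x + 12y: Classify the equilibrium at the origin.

unstable spiral

A = [[-6,3],[-30,12]]; det(A-λI) = λ^2 - 6λ + 18.
λ = 3 ± 3i: positive real part.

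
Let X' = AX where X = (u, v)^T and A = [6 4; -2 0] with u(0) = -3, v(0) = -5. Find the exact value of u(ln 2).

A = [[6,4],[-2,0]]; eigenvalues λ = 4, 2.
Eigenvectors: (2,-1) for λ=4, (1,-1) for λ=2.
From the initial condition, c_1 = -8, c_2 = 13.
u(ln 2) = (-8)(2^4)(2) + (13)(2^2)(1) = -204.

-204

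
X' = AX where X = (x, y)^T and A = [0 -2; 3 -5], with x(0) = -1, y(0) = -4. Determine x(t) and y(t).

x(t) = 5e^(-2t) - 6e^(-3t), y(t) = 5e^(-2t) - 9e^(-3t)

Coefficient matrix A = [[0, -2], [3, -5]].
Characteristic polynomial det(A - λI) = λ^2 + 5λ + 6 = 0.
Eigenvalues λ = -3, -2.
For λ=-3: (A-λI) row 1 is [3, -2], so an eigenvector is (2, 3).
For λ=-2: (A-λI) row 1 is [2, -2], so an eigenvector is (1, 1).
General solution: c_1e^(-3t)(2,3) + c_2e^(-2t)(1,1).
Applying x(0)=-1, y(0)=-4 gives c_1=-3, c_2=5.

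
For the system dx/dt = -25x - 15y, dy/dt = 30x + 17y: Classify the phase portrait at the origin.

stable spiral

A = [[-25,-15],[30,17]]; det(A-λI) = λ^2 + 8λ + 25.
λ = -4 ± 3i: negative real part.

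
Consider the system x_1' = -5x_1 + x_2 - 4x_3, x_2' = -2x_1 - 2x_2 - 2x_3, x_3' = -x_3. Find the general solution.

x_1(t) = C_1e^(-4t) + C_2e^(-3t) - C_3e^(-t), x_2(t) = C_1e^(-4t) + 2C_2e^(-3t), x_3(t) = C_3e^(-t)

Coefficient matrix A = [[-5, 1, -4], [-2, -2, -2], [0, 0, -1]].
det(A - λI) = 0 gives eigenvalues λ = -4, -3, -1.
For λ=-4: eigenvector (1,1,0).
For λ=-3: eigenvector (1,2,0).
For λ=-1: eigenvector (-1,0,1).
General solution: C_1e^(-4t)(1,1,0) + C_2e^(-3t)(1,2,0) + C_3e^(-t)(-1,0,1).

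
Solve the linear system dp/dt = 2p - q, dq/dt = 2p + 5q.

p(t) = -C_1e^(3t) + C_2e^(4t), q(t) = C_1e^(3t) - 2C_2e^(4t)

Coefficient matrix A = [[2, -1], [2, 5]].
Characteristic polynomial det(A - λI) = λ^2 - 7λ + 12 = 0.
Eigenvalues λ = 3, 4.
For λ=3: (A-λI) row 1 is [-1, -1], so an eigenvector is (-1, 1).
For λ=4: (A-λI) row 1 is [-2, -1], so an eigenvector is (1, -2).
General solution: C_1e^(3t)(-1,1) + C_2e^(4t)(1,-2).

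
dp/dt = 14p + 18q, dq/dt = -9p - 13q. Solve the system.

p(t) = c_1e^(-4t) + 2c_2e^(5t), q(t) = -c_1e^(-4t) - c_2e^(5t)

Coefficient matrix A = [[14, 18], [-9, -13]].
Characteristic polynomial det(A - λI) = λ^2 - λ - 20 = 0.
Eigenvalues λ = -4, 5.
For λ=-4: (A-λI) row 1 is [18, 18], so an eigenvector is (1, -1).
For λ=5: (A-λI) row 1 is [9, 18], so an eigenvector is (2, -1).
General solution: c_1e^(-4t)(1,-1) + c_2e^(5t)(2,-1).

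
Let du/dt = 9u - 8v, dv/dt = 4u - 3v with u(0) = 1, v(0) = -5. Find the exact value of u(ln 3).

A = [[9,-8],[4,-3]]; eigenvalues λ = 1, 5.
Eigenvectors: (1,1) for λ=1, (-2,-1) for λ=5.
From the initial condition, c_1 = -11, c_2 = -6.
u(ln 3) = (-11)(3^1)(1) + (-6)(3^5)(-2) = 2883.

2883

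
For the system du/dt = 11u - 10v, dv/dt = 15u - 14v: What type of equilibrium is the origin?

saddle

A = [[11,-10],[15,-14]]; det(A-λI) = λ^2 + 3λ - 4.
λ = -4, 1: opposite signs.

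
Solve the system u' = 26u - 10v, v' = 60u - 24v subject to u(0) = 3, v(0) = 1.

u(t) = 8e^(6t) - 5e^(-4t), v(t) = 16e^(6t) - 15e^(-4t)

Coefficient matrix A = [[26, -10], [60, -24]].
Characteristic polynomial det(A - λI) = λ^2 - 2λ - 24 = 0.
Eigenvalues λ = -4, 6.
For λ=-4: (A-λI) row 1 is [30, -10], so an eigenvector is (-1, -3).
For λ=6: (A-λI) row 1 is [20, -10], so an eigenvector is (1, 2).
General solution: C_1e^(-4t)(-1,-3) + C_2e^(6t)(1,2).
Applying u(0)=3, v(0)=1 gives C_1=5, C_2=8.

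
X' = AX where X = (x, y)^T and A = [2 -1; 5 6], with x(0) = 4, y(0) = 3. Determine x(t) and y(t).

x(t) = -11e^(4t)sin(t) + 4e^(4t)cos(t), y(t) = 26e^(4t)sin(t) + 3e^(4t)cos(t)

Coefficient matrix A = [[2, -1], [5, 6]].
Characteristic polynomial det(A - λI) = λ^2 - 8λ + 17 = 0.
Eigenvalues λ = 4 ± i (complex conjugate pair).
For λ=4+i: an eigenvector is (1,-2) - i(0,1) = (1, -2 - i).
A real fundamental pair from Re and Im of e^((4+i)t)v: X_1 = e^(4t)(cos(t)·(1,-2) + sin(t)·(0,1)), X_2 = e^(4t)(sin(t)·(1,-2) - cos(t)·(0,1)).
General solution: K_1X_1 + K_2X_2.
Applying x(0)=4, y(0)=3 gives K_1=4, K_2=-11.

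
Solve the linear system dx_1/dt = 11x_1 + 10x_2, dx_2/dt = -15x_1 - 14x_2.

x_1(t) = -K_1e^(t) + 2K_2e^(-4t), x_2(t) = K_1e^(t) - 3K_2e^(-4t)

Coefficient matrix A = [[11, 10], [-15, -14]].
Characteristic polynomial det(A - λI) = λ^2 + 3λ - 4 = 0.
Eigenvalues λ = 1, -4.
For λ=1: (A-λI) row 1 is [10, 10], so an eigenvector is (-1, 1).
For λ=-4: (A-λI) row 1 is [15, 10], so an eigenvector is (2, -3).
General solution: K_1e^(t)(-1,1) + K_2e^(-4t)(2,-3).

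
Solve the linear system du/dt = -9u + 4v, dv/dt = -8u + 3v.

Coefficient matrix A = [[-9, 4], [-8, 3]].
Characteristic polynomial det(A - λI) = λ^2 + 6λ + 5 = 0.
Eigenvalues λ = -1, -5.
For λ=-1: (A-λI) row 1 is [-8, 4], so an eigenvector is (1, 2).
For λ=-5: (A-λI) row 1 is [-4, 4], so an eigenvector is (-1, -1).
General solution: C_1e^(-t)(1,2) + C_2e^(-5t)(-1,-1).

u(t) = C_1e^(-t) - C_2e^(-5t), v(t) = 2C_1e^(-t) - C_2e^(-5t)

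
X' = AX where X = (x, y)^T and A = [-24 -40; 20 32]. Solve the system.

Coefficient matrix A = [[-24, -40], [20, 32]].
Characteristic polynomial det(A - λI) = λ^2 - 8λ + 32 = 0.
Eigenvalues λ = 4 ± 4i (complex conjugate pair).
For λ=4+4i: an eigenvector is (1,-1) - i(3,-2) = (1 - 3i, -1 + 2i).
A real fundamental pair from Re and Im of e^((4+4i)t)v: X_1 = e^(4t)(cos(4t)·(1,-1) + sin(4t)·(3,-2)), X_2 = e^(4t)(sin(4t)·(1,-1) - cos(4t)·(3,-2)).
General solution: C_1X_1 + C_2X_2.

x(t) = 3C_1e^(4t)sin(4t) + C_1e^(4t)cos(4t) + C_2e^(4t)sin(4t) - 3C_2e^(4t)cos(4t), y(t) = -2C_1e^(4t)sin(4t) - C_1e^(4t)cos(4t) - C_2e^(4t)sin(4t) + 2C_2e^(4t)cos(4t)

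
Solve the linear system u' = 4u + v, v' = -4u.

Coefficient matrix A = [[4, 1], [-4, 0]].
Characteristic polynomial det(A - λI) = λ^2 - 4λ + 4 = 0.
Single eigenvalue λ = 2 with algebraic multiplicity 2.
Eigenvector v = (-1,2); generalized eigenvector w with (A-λI)w=v is (1,-3).
General solution: e^(2t)[c_1·v + c_2·(t·v + w)].

u(t) = -c_1e^(2t) - c_2te^(2t) + c_2e^(2t), v(t) = 2c_1e^(2t) + 2c_2te^(2t) - 3c_2e^(2t)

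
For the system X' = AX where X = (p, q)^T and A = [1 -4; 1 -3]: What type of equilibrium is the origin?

A = [[1,-4],[1,-3]]; det(A-λI) = λ^2 + 2λ + 1.
repeated λ = -1 with a single eigenvector.

stable improper node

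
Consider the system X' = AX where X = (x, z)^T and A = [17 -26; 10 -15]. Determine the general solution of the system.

x(t) = 2K_1e^(t)sin(2t) - 3K_1e^(t)cos(2t) - 3K_2e^(t)sin(2t) - 2K_2e^(t)cos(2t), z(t) = K_1e^(t)sin(2t) - 2K_1e^(t)cos(2t) - 2K_2e^(t)sin(2t) - K_2e^(t)cos(2t)

Coefficient matrix A = [[17, -26], [10, -15]].
Characteristic polynomial det(A - λI) = λ^2 - 2λ + 5 = 0.
Eigenvalues λ = 1 ± 2i (complex conjugate pair).
For λ=1+2i: an eigenvector is (-3,-2) - i(2,1) = (-3 - 2i, -2 - i).
A real fundamental pair from Re and Im of e^((1+2i)t)v: X_1 = e^(t)(cos(2t)·(-3,-2) + sin(2t)·(2,1)), X_2 = e^(t)(sin(2t)·(-3,-2) - cos(2t)·(2,1)).
General solution: K_1X_1 + K_2X_2.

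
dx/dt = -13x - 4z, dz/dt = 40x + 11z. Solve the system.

x(t) = -C_1e^(-t)sin(4t) + C_2e^(-t)cos(4t), z(t) = 3C_1e^(-t)sin(4t) + C_1e^(-t)cos(4t) + C_2e^(-t)sin(4t) - 3C_2e^(-t)cos(4t)

Coefficient matrix A = [[-13, -4], [40, 11]].
Characteristic polynomial det(A - λI) = λ^2 + 2λ + 17 = 0.
Eigenvalues λ = -1 ± 4i (complex conjugate pair).
For λ=-1+4i: an eigenvector is (0,1) - i(-1,3) = (0 + i, 1 - 3i).
A real fundamental pair from Re and Im of e^((-1+4i)t)v: X_1 = e^(-t)(cos(4t)·(0,1) + sin(4t)·(-1,3)), X_2 = e^(-t)(sin(4t)·(0,1) - cos(4t)·(-1,3)).
General solution: C_1X_1 + C_2X_2.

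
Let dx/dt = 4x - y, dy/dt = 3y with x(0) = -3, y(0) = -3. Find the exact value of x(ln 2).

A = [[4,-1],[0,3]]; eigenvalues λ = 3, 4.
Eigenvectors: (1,1) for λ=3, (-1,0) for λ=4.
From the initial condition, c_1 = -3, c_2 = 0.
x(ln 2) = (-3)(2^3)(1) + (0)(2^4)(-1) = -24.

-24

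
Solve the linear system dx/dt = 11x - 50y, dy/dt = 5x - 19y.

x(t) = -3c_1e^(-4t)sin(5t) - c_1e^(-4t)cos(5t) - c_2e^(-4t)sin(5t) + 3c_2e^(-4t)cos(5t), y(t) = -c_1e^(-4t)sin(5t) + c_2e^(-4t)cos(5t)

Coefficient matrix A = [[11, -50], [5, -19]].
Characteristic polynomial det(A - λI) = λ^2 + 8λ + 41 = 0.
Eigenvalues λ = -4 ± 5i (complex conjugate pair).
For λ=-4+5i: an eigenvector is (-1,0) - i(-3,-1) = (-1 + 3i, 0 + i).
A real fundamental pair from Re and Im of e^((-4+5i)t)v: X_1 = e^(-4t)(cos(5t)·(-1,0) + sin(5t)·(-3,-1)), X_2 = e^(-4t)(sin(5t)·(-1,0) - cos(5t)·(-3,-1)).
General solution: c_1X_1 + c_2X_2.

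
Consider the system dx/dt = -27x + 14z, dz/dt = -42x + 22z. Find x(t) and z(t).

Coefficient matrix A = [[-27, 14], [-42, 22]].
Characteristic polynomial det(A - λI) = λ^2 + 5λ - 6 = 0.
Eigenvalues λ = -6, 1.
For λ=-6: (A-λI) row 1 is [-21, 14], so an eigenvector is (2, 3).
For λ=1: (A-λI) row 1 is [-28, 14], so an eigenvector is (-1, -2).
General solution: c_1e^(-6t)(2,3) + c_2e^(t)(-1,-2).

x(t) = 2c_1e^(-6t) - c_2e^(t), z(t) = 3c_1e^(-6t) - 2c_2e^(t)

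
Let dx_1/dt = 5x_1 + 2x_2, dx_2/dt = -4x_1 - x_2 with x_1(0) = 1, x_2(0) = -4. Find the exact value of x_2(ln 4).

A = [[5,2],[-4,-1]]; eigenvalues λ = 3, 1.
Eigenvectors: (-1,1) for λ=3, (-1,2) for λ=1.
From the initial condition, c_1 = 2, c_2 = -3.
x_2(ln 4) = (2)(4^3)(1) + (-3)(4^1)(2) = 104.

104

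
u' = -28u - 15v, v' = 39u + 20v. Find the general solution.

u(t) = c_1e^(-4t)sin(3t) - 2c_1e^(-4t)cos(3t) - 2c_2e^(-4t)sin(3t) - c_2e^(-4t)cos(3t), v(t) = -2c_1e^(-4t)sin(3t) + 3c_1e^(-4t)cos(3t) + 3c_2e^(-4t)sin(3t) + 2c_2e^(-4t)cos(3t)

Coefficient matrix A = [[-28, -15], [39, 20]].
Characteristic polynomial det(A - λI) = λ^2 + 8λ + 25 = 0.
Eigenvalues λ = -4 ± 3i (complex conjugate pair).
For λ=-4+3i: an eigenvector is (-2,3) - i(1,-2) = (-2 - i, 3 + 2i).
A real fundamental pair from Re and Im of e^((-4+3i)t)v: X_1 = e^(-4t)(cos(3t)·(-2,3) + sin(3t)·(1,-2)), X_2 = e^(-4t)(sin(3t)·(-2,3) - cos(3t)·(1,-2)).
General solution: c_1X_1 + c_2X_2.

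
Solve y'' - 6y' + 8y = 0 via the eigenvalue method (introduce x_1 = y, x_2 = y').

y(t) = K_1e^(4t) + K_2e^(2t)

Let x_1 = y, x_2 = y'. Then x_1' = x_2 and x_2' = -8x_1 + 6x_2.
A = [[0,1],[-8,6]]; det(A-λI) = λ^2 - 6λ + 8.
Eigenvalues λ = 4, 2 with eigenvectors (1,4), (1,2).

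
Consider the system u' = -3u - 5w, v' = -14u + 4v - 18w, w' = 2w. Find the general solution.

u(t) = C_1e^(-3t) - C_3e^(2t), v(t) = 2C_1e^(-3t) + C_2e^(4t) + 2C_3e^(2t), w(t) = C_3e^(2t)

Coefficient matrix A = [[-3, 0, -5], [-14, 4, -18], [0, 0, 2]].
det(A - λI) = 0 gives eigenvalues λ = -3, 4, 2.
For λ=-3: eigenvector (1,2,0).
For λ=4: eigenvector (0,1,0).
For λ=2: eigenvector (-1,2,1).
General solution: C_1e^(-3t)(1,2,0) + C_2e^(4t)(0,1,0) + C_3e^(2t)(-1,2,1).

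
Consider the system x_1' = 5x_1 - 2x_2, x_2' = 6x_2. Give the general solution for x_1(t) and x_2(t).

Coefficient matrix A = [[5, -2], [0, 6]].
Characteristic polynomial det(A - λI) = λ^2 - 11λ + 30 = 0.
Eigenvalues λ = 5, 6.
For λ=5: (A-λI) row 1 is [0, -2], so an eigenvector is (1, 0).
For λ=6: (A-λI) row 1 is [-1, -2], so an eigenvector is (2, -1).
General solution: K_1e^(5t)(1,0) + K_2e^(6t)(2,-1).

x_1(t) = K_1e^(5t) + 2K_2e^(6t), x_2(t) = -K_2e^(6t)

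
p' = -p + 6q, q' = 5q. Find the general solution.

Coefficient matrix A = [[-1, 6], [0, 5]].
Characteristic polynomial det(A - λI) = λ^2 - 4λ - 5 = 0.
Eigenvalues λ = 5, -1.
For λ=5: (A-λI) row 1 is [-6, 6], so an eigenvector is (-1, -1).
For λ=-1: (A-λI) row 1 is [0, 6], so an eigenvector is (1, 0).
General solution: C_1e^(5t)(-1,-1) + C_2e^(-t)(1,0).

p(t) = -C_1e^(5t) + C_2e^(-t), q(t) = -C_1e^(5t)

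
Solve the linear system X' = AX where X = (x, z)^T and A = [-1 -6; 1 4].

Coefficient matrix A = [[-1, -6], [1, 4]].
Characteristic polynomial det(A - λI) = λ^2 - 3λ + 2 = 0.
Eigenvalues λ = 2, 1.
For λ=2: (A-λI) row 1 is [-3, -6], so an eigenvector is (-2, 1).
For λ=1: (A-λI) row 1 is [-2, -6], so an eigenvector is (3, -1).
General solution: c_1e^(2t)(-2,1) + c_2e^(t)(3,-1).

x(t) = -2c_1e^(2t) + 3c_2e^(t), z(t) = c_1e^(2t) - c_2e^(t)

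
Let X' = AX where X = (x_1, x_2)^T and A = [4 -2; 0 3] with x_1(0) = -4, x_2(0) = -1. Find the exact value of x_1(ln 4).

A = [[4,-2],[0,3]]; eigenvalues λ = 4, 3.
Eigenvectors: (1,0) for λ=4, (-2,-1) for λ=3.
From the initial condition, c_1 = -2, c_2 = 1.
x_1(ln 4) = (-2)(4^4)(1) + (1)(4^3)(-2) = -640.

-640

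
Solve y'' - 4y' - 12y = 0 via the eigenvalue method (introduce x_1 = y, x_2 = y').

y(t) = c_1e^(-2t) + c_2e^(6t)

Let x_1 = y, x_2 = y'. Then x_1' = x_2 and x_2' = 12x_1 + 4x_2.
A = [[0,1],[12,4]]; det(A-λI) = λ^2 - 4λ - 12.
Eigenvalues λ = -2, 6 with eigenvectors (1,-2), (1,6).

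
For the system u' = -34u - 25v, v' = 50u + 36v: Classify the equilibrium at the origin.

A = [[-34,-25],[50,36]]; det(A-λI) = λ^2 - 2λ + 26.
λ = 1 ± 5i: positive real part.

unstable spiral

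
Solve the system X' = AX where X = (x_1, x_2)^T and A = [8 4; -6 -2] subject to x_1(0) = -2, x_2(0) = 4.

Coefficient matrix A = [[8, 4], [-6, -2]].
Characteristic polynomial det(A - λI) = λ^2 - 6λ + 8 = 0.
Eigenvalues λ = 2, 4.
For λ=2: (A-λI) row 1 is [6, 4], so an eigenvector is (2, -3).
For λ=4: (A-λI) row 1 is [4, 4], so an eigenvector is (-1, 1).
General solution: c_1e^(2t)(2,-3) + c_2e^(4t)(-1,1).
Applying x_1(0)=-2, x_2(0)=4 gives c_1=-2, c_2=-2.

x_1(t) = 2e^(4t) - 4e^(2t), x_2(t) = -2e^(4t) + 6e^(2t)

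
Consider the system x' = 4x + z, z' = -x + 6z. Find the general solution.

Coefficient matrix A = [[4, 1], [-1, 6]].
Characteristic polynomial det(A - λI) = λ^2 - 10λ + 25 = 0.
Single eigenvalue λ = 5 with algebraic multiplicity 2.
Eigenvector v = (1,1); generalized eigenvector w with (A-λI)w=v is (2,3).
General solution: e^(5t)[K_1·v + K_2·(t·v + w)].

x(t) = K_1e^(5t) + K_2te^(5t) + 2K_2e^(5t), z(t) = K_1e^(5t) + K_2te^(5t) + 3K_2e^(5t)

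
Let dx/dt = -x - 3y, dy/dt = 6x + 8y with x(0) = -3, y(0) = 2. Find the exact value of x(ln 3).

207

A = [[-1,-3],[6,8]]; eigenvalues λ = 5, 2.
Eigenvectors: (-1,2) for λ=5, (-1,1) for λ=2.
From the initial condition, c_1 = -1, c_2 = 4.
x(ln 3) = (-1)(3^5)(-1) + (4)(3^2)(-1) = 207.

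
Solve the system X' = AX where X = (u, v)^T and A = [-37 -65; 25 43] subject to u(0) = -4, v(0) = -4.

Coefficient matrix A = [[-37, -65], [25, 43]].
Characteristic polynomial det(A - λI) = λ^2 - 6λ + 34 = 0.
Eigenvalues λ = 3 ± 5i (complex conjugate pair).
For λ=3+5i: an eigenvector is (2,-1) - i(-3,2) = (2 + 3i, -1 - 2i).
A real fundamental pair from Re and Im of e^((3+5i)t)v: X_1 = e^(3t)(cos(5t)·(2,-1) + sin(5t)·(-3,2)), X_2 = e^(3t)(sin(5t)·(2,-1) - cos(5t)·(-3,2)).
General solution: K_1X_1 + K_2X_2.
Applying u(0)=-4, v(0)=-4 gives K_1=-20, K_2=12.

u(t) = 84e^(3t)sin(5t) - 4e^(3t)cos(5t), v(t) = -52e^(3t)sin(5t) - 4e^(3t)cos(5t)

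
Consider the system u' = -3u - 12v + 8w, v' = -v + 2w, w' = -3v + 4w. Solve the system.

Coefficient matrix A = [[-3, -12, 8], [0, -1, 2], [0, -3, 4]].
det(A - λI) = 0 gives eigenvalues λ = -3, 1, 2.
For λ=-3: eigenvector (1,0,0).
For λ=1: eigenvector (-1,1,1).
For λ=2: eigenvector (0,2,3).
General solution: K_1e^(-3t)(1,0,0) + K_2e^(t)(-1,1,1) + K_3e^(2t)(0,2,3).

u(t) = K_1e^(-3t) - K_2e^(t), v(t) = K_2e^(t) + 2K_3e^(2t), w(t) = K_2e^(t) + 3K_3e^(2t)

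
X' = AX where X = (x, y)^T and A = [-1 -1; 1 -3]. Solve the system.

Coefficient matrix A = [[-1, -1], [1, -3]].
Characteristic polynomial det(A - λI) = λ^2 + 4λ + 4 = 0.
Single eigenvalue λ = -2 with algebraic multiplicity 2.
Eigenvector v = (-1,-1); generalized eigenvector w with (A-λI)w=v is (1,2).
General solution: e^(-2t)[C_1·v + C_2·(t·v + w)].

x(t) = -C_1e^(-2t) - C_2te^(-2t) + C_2e^(-2t), y(t) = -C_1e^(-2t) - C_2te^(-2t) + 2C_2e^(-2t)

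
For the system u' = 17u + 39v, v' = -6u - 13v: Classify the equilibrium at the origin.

A = [[17,39],[-6,-13]]; det(A-λI) = λ^2 - 4λ + 13.
λ = 2 ± 3i: positive real part.

unstable spiral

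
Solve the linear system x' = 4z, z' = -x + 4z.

Coefficient matrix A = [[0, 4], [-1, 4]].
Characteristic polynomial det(A - λI) = λ^2 - 4λ + 4 = 0.
Single eigenvalue λ = 2 with algebraic multiplicity 2.
Eigenvector v = (-2,-1); generalized eigenvector w with (A-λI)w=v is (1,0).
General solution: e^(2t)[K_1·v + K_2·(t·v + w)].

x(t) = -2K_1e^(2t) - 2K_2te^(2t) + K_2e^(2t), z(t) = -K_1e^(2t) - K_2te^(2t)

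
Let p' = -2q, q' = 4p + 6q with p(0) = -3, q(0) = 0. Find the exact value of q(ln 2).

-72

A = [[0,-2],[4,6]]; eigenvalues λ = 4, 2.
Eigenvectors: (-1,2) for λ=4, (-1,1) for λ=2.
From the initial condition, c_1 = -3, c_2 = 6.
q(ln 2) = (-3)(2^4)(2) + (6)(2^2)(1) = -72.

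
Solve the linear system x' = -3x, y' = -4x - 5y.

Coefficient matrix A = [[-3, 0], [-4, -5]].
Characteristic polynomial det(A - λI) = λ^2 + 8λ + 15 = 0.
Eigenvalues λ = -3, -5.
For λ=-3: (A-λI) row 2 is [-4, -2], so an eigenvector is (-1, 2).
For λ=-5: (A-λI) row 1 is [2, 0], so an eigenvector is (0, -1).
General solution: K_1e^(-3t)(-1,2) + K_2e^(-5t)(0,-1).

x(t) = -K_1e^(-3t), y(t) = 2K_1e^(-3t) - K_2e^(-5t)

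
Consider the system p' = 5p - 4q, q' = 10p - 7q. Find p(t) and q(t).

p(t) = c_1e^(-t)sin(2t) + c_1e^(-t)cos(2t) + c_2e^(-t)sin(2t) - c_2e^(-t)cos(2t), q(t) = 2c_1e^(-t)sin(2t) + c_1e^(-t)cos(2t) + c_2e^(-t)sin(2t) - 2c_2e^(-t)cos(2t)

Coefficient matrix A = [[5, -4], [10, -7]].
Characteristic polynomial det(A - λI) = λ^2 + 2λ + 5 = 0.
Eigenvalues λ = -1 ± 2i (complex conjugate pair).
For λ=-1+2i: an eigenvector is (1,1) - i(1,2) = (1 - i, 1 - 2i).
A real fundamental pair from Re and Im of e^((-1+2i)t)v: X_1 = e^(-t)(cos(2t)·(1,1) + sin(2t)·(1,2)), X_2 = e^(-t)(sin(2t)·(1,1) - cos(2t)·(1,2)).
General solution: c_1X_1 + c_2X_2.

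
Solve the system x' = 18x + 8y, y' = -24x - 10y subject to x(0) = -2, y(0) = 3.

Coefficient matrix A = [[18, 8], [-24, -10]].
Characteristic polynomial det(A - λI) = λ^2 - 8λ + 12 = 0.
Eigenvalues λ = 6, 2.
For λ=6: (A-λI) row 1 is [12, 8], so an eigenvector is (-2, 3).
For λ=2: (A-λI) row 1 is [16, 8], so an eigenvector is (-1, 2).
General solution: K_1e^(6t)(-2,3) + K_2e^(2t)(-1,2).
Applying x(0)=-2, y(0)=3 gives K_1=1, K_2=0.

x(t) = -2e^(6t), y(t) = 3e^(6t)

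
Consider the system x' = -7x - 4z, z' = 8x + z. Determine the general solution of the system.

x(t) = -K_1e^(-3t)sin(4t) + K_2e^(-3t)cos(4t), z(t) = K_1e^(-3t)sin(4t) + K_1e^(-3t)cos(4t) + K_2e^(-3t)sin(4t) - K_2e^(-3t)cos(4t)

Coefficient matrix A = [[-7, -4], [8, 1]].
Characteristic polynomial det(A - λI) = λ^2 + 6λ + 25 = 0.
Eigenvalues λ = -3 ± 4i (complex conjugate pair).
For λ=-3+4i: an eigenvector is (0,1) - i(-1,1) = (0 + i, 1 - i).
A real fundamental pair from Re and Im of e^((-3+4i)t)v: X_1 = e^(-3t)(cos(4t)·(0,1) + sin(4t)·(-1,1)), X_2 = e^(-3t)(sin(4t)·(0,1) - cos(4t)·(-1,1)).
General solution: K_1X_1 + K_2X_2.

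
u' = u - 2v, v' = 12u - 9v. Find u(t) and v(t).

u(t) = -K_1e^(-3t) + K_2e^(-5t), v(t) = -2K_1e^(-3t) + 3K_2e^(-5t)

Coefficient matrix A = [[1, -2], [12, -9]].
Characteristic polynomial det(A - λI) = λ^2 + 8λ + 15 = 0.
Eigenvalues λ = -3, -5.
For λ=-3: (A-λI) row 1 is [4, -2], so an eigenvector is (-1, -2).
For λ=-5: (A-λI) row 1 is [6, -2], so an eigenvector is (1, 3).
General solution: K_1e^(-3t)(-1,-2) + K_2e^(-5t)(1,3).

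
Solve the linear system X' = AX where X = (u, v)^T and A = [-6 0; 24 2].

Coefficient matrix A = [[-6, 0], [24, 2]].
Characteristic polynomial det(A - λI) = λ^2 + 4λ - 12 = 0.
Eigenvalues λ = -6, 2.
For λ=-6: (A-λI) row 2 is [24, 8], so an eigenvector is (-1, 3).
For λ=2: (A-λI) row 1 is [-8, 0], so an eigenvector is (0, -1).
General solution: c_1e^(-6t)(-1,3) + c_2e^(2t)(0,-1).

u(t) = -c_1e^(-6t), v(t) = 3c_1e^(-6t) - c_2e^(2t)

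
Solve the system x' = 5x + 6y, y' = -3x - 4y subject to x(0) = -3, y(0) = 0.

x(t) = -6e^(2t) + 3e^(-t), y(t) = 3e^(2t) - 3e^(-t)

Coefficient matrix A = [[5, 6], [-3, -4]].
Characteristic polynomial det(A - λI) = λ^2 - λ - 2 = 0.
Eigenvalues λ = 2, -1.
For λ=2: (A-λI) row 1 is [3, 6], so an eigenvector is (2, -1).
For λ=-1: (A-λI) row 1 is [6, 6], so an eigenvector is (1, -1).
General solution: C_1e^(2t)(2,-1) + C_2e^(-t)(1,-1).
Applying x(0)=-3, y(0)=0 gives C_1=-3, C_2=3.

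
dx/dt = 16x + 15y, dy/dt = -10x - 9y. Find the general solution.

x(t) = C_1e^(t) - 3C_2e^(6t), y(t) = -C_1e^(t) + 2C_2e^(6t)

Coefficient matrix A = [[16, 15], [-10, -9]].
Characteristic polynomial det(A - λI) = λ^2 - 7λ + 6 = 0.
Eigenvalues λ = 1, 6.
For λ=1: (A-λI) row 1 is [15, 15], so an eigenvector is (1, -1).
For λ=6: (A-λI) row 1 is [10, 15], so an eigenvector is (-3, 2).
General solution: C_1e^(t)(1,-1) + C_2e^(6t)(-3,2).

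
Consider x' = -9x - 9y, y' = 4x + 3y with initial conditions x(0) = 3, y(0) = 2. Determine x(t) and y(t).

Coefficient matrix A = [[-9, -9], [4, 3]].
Characteristic polynomial det(A - λI) = λ^2 + 6λ + 9 = 0.
Single eigenvalue λ = -3 with algebraic multiplicity 2.
Eigenvector v = (3,-2); generalized eigenvector w with (A-λI)w=v is (-2,1).
General solution: e^(-3t)[K_1·v + K_2·(t·v + w)].
Applying x(0)=3, y(0)=2 gives K_1=-7, K_2=-12.

x(t) = -36te^(-3t) + 3e^(-3t), y(t) = 24te^(-3t) + 2e^(-3t)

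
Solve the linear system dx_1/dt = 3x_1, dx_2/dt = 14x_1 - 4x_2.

Coefficient matrix A = [[3, 0], [14, -4]].
Characteristic polynomial det(A - λI) = λ^2 + λ - 12 = 0.
Eigenvalues λ = -4, 3.
For λ=-4: (A-λI) row 1 is [7, 0], so an eigenvector is (0, -1).
For λ=3: (A-λI) row 2 is [14, -7], so an eigenvector is (1, 2).
General solution: C_1e^(-4t)(0,-1) + C_2e^(3t)(1,2).

x_1(t) = C_2e^(3t), x_2(t) = -C_1e^(-4t) + 2C_2e^(3t)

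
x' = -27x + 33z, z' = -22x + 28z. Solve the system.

x(t) = 3c_1e^(-5t) - c_2e^(6t), z(t) = 2c_1e^(-5t) - c_2e^(6t)

Coefficient matrix A = [[-27, 33], [-22, 28]].
Characteristic polynomial det(A - λI) = λ^2 - λ - 30 = 0.
Eigenvalues λ = -5, 6.
For λ=-5: (A-λI) row 1 is [-22, 33], so an eigenvector is (3, 2).
For λ=6: (A-λI) row 1 is [-33, 33], so an eigenvector is (-1, -1).
General solution: c_1e^(-5t)(3,2) + c_2e^(6t)(-1,-1).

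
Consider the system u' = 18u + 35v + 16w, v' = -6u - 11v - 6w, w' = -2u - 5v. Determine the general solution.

u(t) = -K_1e^(2t) - 3K_2e^(t) + 5K_3e^(4t), v(t) = K_2e^(t) - 2K_3e^(4t), w(t) = K_1e^(2t) + K_2e^(t)

Coefficient matrix A = [[18, 35, 16], [-6, -11, -6], [-2, -5, 0]].
det(A - λI) = 0 gives eigenvalues λ = 2, 1, 4.
For λ=2: eigenvector (-1,0,1).
For λ=1: eigenvector (-3,1,1).
For λ=4: eigenvector (5,-2,0).
General solution: K_1e^(2t)(-1,0,1) + K_2e^(t)(-3,1,1) + K_3e^(4t)(5,-2,0).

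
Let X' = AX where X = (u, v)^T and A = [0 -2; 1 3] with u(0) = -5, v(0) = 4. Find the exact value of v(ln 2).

14

A = [[0,-2],[1,3]]; eigenvalues λ = 1, 2.
Eigenvectors: (-2,1) for λ=1, (-1,1) for λ=2.
From the initial condition, c_1 = 1, c_2 = 3.
v(ln 2) = (1)(2^1)(1) + (3)(2^2)(1) = 14.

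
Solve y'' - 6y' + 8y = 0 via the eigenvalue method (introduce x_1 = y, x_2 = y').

Let x_1 = y, x_2 = y'. Then x_1' = x_2 and x_2' = -8x_1 + 6x_2.
A = [[0,1],[-8,6]]; det(A-λI) = λ^2 - 6λ + 8.
Eigenvalues λ = 4, 2 with eigenvectors (1,4), (1,2).

y(t) = c_1e^(4t) + c_2e^(2t)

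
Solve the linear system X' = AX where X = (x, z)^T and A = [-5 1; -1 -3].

x(t) = -K_1e^(-4t) - K_2te^(-4t) + K_2e^(-4t), z(t) = -K_1e^(-4t) - K_2te^(-4t)

Coefficient matrix A = [[-5, 1], [-1, -3]].
Characteristic polynomial det(A - λI) = λ^2 + 8λ + 16 = 0.
Single eigenvalue λ = -4 with algebraic multiplicity 2.
Eigenvector v = (-1,-1); generalized eigenvector w with (A-λI)w=v is (1,0).
General solution: e^(-4t)[K_1·v + K_2·(t·v + w)].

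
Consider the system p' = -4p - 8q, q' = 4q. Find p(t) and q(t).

p(t) = C_1e^(-4t) + C_2e^(4t), q(t) = -C_2e^(4t)

Coefficient matrix A = [[-4, -8], [0, 4]].
Characteristic polynomial det(A - λI) = λ^2 - 16 = 0.
Eigenvalues λ = -4, 4.
For λ=-4: (A-λI) row 1 is [0, -8], so an eigenvector is (1, 0).
For λ=4: (A-λI) row 1 is [-8, -8], so an eigenvector is (1, -1).
General solution: C_1e^(-4t)(1,0) + C_2e^(4t)(1,-1).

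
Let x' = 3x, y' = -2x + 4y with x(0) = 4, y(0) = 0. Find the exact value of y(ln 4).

A = [[3,0],[-2,4]]; eigenvalues λ = 4, 3.
Eigenvectors: (0,1) for λ=4, (1,2) for λ=3.
From the initial condition, c_1 = -8, c_2 = 4.
y(ln 4) = (-8)(4^4)(1) + (4)(4^3)(2) = -1536.

-1536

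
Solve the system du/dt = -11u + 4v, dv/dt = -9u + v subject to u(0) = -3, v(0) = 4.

Coefficient matrix A = [[-11, 4], [-9, 1]].
Characteristic polynomial det(A - λI) = λ^2 + 10λ + 25 = 0.
Single eigenvalue λ = -5 with algebraic multiplicity 2.
Eigenvector v = (2,3); generalized eigenvector w with (A-λI)w=v is (1,2).
General solution: e^(-5t)[K_1·v + K_2·(t·v + w)].
Applying u(0)=-3, v(0)=4 gives K_1=-10, K_2=17.

u(t) = 34te^(-5t) - 3e^(-5t), v(t) = 51te^(-5t) + 4e^(-5t)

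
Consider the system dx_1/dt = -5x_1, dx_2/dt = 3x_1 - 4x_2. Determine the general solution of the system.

x_1(t) = K_1e^(-5t), x_2(t) = -3K_1e^(-5t) - K_2e^(-4t)

Coefficient matrix A = [[-5, 0], [3, -4]].
Characteristic polynomial det(A - λI) = λ^2 + 9λ + 20 = 0.
Eigenvalues λ = -5, -4.
For λ=-5: (A-λI) row 2 is [3, 1], so an eigenvector is (1, -3).
For λ=-4: (A-λI) row 1 is [-1, 0], so an eigenvector is (0, -1).
General solution: K_1e^(-5t)(1,-3) + K_2e^(-4t)(0,-1).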